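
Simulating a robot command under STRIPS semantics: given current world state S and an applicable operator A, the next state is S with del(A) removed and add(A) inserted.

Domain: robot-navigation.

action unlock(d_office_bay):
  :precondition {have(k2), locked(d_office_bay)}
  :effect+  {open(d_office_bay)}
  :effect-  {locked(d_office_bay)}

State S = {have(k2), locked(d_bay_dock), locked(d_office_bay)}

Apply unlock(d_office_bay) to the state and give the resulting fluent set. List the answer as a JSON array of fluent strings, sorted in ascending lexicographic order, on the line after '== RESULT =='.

Compute (S \ del) ∪ add:
  pre ⊆ S: {have(k2), locked(d_office_bay)} ⊆ S  — applicable
  S \ del = {have(k2), locked(d_bay_dock)}
  ∪ add   = {have(k2), locked(d_bay_dock), open(d_office_bay)}

== RESULT ==
["have(k2)", "locked(d_bay_dock)", "open(d_office_bay)"]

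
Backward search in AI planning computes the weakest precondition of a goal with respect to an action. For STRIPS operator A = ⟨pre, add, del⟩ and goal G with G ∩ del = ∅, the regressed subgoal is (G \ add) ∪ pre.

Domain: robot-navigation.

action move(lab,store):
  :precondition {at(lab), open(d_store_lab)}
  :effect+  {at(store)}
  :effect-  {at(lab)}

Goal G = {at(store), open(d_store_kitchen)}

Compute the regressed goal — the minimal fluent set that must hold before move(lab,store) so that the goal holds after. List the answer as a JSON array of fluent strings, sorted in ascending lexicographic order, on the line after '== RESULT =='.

Regress:
  G ∩ del = {}  (empty — regression defined)
  G \ add = {at(store), open(d_store_kitchen)} \ {at(store)} = {open(d_store_kitchen)}
  ∪ pre   = {open(d_store_kitchen)} ∪ {at(lab), open(d_store_lab)}
          = {at(lab), open(d_store_kitchen), open(d_store_lab)}

== RESULT ==
["at(lab)", "open(d_store_kitchen)", "open(d_store_lab)"]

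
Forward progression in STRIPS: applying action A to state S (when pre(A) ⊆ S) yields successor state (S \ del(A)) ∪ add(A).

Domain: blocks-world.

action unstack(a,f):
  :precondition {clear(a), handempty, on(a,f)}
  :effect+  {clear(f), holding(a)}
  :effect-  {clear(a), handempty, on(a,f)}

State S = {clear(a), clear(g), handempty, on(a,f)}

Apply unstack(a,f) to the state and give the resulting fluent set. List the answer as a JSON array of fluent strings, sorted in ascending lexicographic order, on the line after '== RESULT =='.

Progress:
  pre ⊆ S: {clear(a), handempty, on(a,f)} ⊆ S  — applicable
  S \ del = {clear(g)}
  ∪ add   = {clear(f), clear(g), holding(a)}

== RESULT ==
["clear(f)", "clear(g)", "holding(a)"]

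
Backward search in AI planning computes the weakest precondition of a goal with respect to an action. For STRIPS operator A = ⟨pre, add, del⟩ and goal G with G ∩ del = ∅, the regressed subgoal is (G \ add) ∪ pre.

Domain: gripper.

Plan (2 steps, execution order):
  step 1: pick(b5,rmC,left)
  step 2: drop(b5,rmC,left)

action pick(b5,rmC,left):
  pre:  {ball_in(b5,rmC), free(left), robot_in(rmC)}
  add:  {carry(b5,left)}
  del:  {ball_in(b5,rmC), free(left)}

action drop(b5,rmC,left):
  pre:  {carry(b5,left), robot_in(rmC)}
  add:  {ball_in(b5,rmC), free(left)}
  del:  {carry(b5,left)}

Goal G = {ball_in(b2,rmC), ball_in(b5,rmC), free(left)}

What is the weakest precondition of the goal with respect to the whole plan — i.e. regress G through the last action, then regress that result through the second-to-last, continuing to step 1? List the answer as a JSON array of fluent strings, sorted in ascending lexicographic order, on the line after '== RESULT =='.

Work backward from the goal:
  through step 2 (drop(b5,rmC,left)): drop {ball_in(b5,rmC), free(left)}, keep {ball_in(b2,rmC)}, require {carry(b5,left), robot_in(rmC)}
    → {ball_in(b2,rmC), carry(b5,left), robot_in(rmC)}
  through step 1 (pick(b5,rmC,left)): drop {carry(b5,left)}, keep {ball_in(b2,rmC), robot_in(rmC)}, require {ball_in(b5,rmC), free(left), robot_in(rmC)}
    → {ball_in(b2,rmC), ball_in(b5,rmC), free(left), robot_in(rmC)}

== RESULT ==
["ball_in(b2,rmC)", "ball_in(b5,rmC)", "free(left)", "robot_in(rmC)"]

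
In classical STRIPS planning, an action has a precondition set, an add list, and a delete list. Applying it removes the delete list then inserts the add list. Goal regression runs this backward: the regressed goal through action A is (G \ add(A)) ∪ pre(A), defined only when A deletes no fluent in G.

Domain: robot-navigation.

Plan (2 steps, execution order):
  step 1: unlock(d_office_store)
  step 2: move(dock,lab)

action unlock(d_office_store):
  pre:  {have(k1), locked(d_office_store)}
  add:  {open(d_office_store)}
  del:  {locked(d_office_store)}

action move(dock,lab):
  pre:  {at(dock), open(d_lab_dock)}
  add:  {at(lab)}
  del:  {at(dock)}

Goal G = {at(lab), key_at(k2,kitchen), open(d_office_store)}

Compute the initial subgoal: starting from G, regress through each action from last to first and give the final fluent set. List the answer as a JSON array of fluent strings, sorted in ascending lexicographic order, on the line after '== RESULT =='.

Work backward from the goal:
  through step 2 (move(dock,lab)): drop {at(lab)}, keep {key_at(k2,kitchen), open(d_office_store)}, require {at(dock), open(d_lab_dock)}
    → {at(dock), key_at(k2,kitchen), open(d_lab_dock), open(d_office_store)}
  through step 1 (unlock(d_office_store)): drop {open(d_office_store)}, keep {at(dock), key_at(k2,kitchen), open(d_lab_dock)}, require {have(k1), locked(d_office_store)}
    → {at(dock), have(k1), key_at(k2,kitchen), locked(d_office_store), open(d_lab_dock)}

== RESULT ==
["at(dock)", "have(k1)", "key_at(k2,kitchen)", "locked(d_office_store)", "open(d_lab_dock)"]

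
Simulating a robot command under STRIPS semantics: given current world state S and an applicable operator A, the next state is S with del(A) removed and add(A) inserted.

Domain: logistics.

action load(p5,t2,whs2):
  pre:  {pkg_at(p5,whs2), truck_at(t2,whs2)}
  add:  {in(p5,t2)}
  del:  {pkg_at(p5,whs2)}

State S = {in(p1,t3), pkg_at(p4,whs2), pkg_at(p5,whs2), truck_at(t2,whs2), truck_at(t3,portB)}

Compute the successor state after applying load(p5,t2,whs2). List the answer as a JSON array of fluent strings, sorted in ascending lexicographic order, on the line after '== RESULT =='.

Progress:
  pre ⊆ S: {pkg_at(p5,whs2), truck_at(t2,whs2)} ⊆ S  — applicable
  S \ del = {in(p1,t3), pkg_at(p4,whs2), truck_at(t2,whs2), truck_at(t3,portB)}
  ∪ add   = {in(p1,t3), in(p5,t2), pkg_at(p4,whs2), truck_at(t2,whs2), truck_at(t3,portB)}

== RESULT ==
["in(p1,t3)", "in(p5,t2)", "pkg_at(p4,whs2)", "truck_at(t2,whs2)", "truck_at(t3,portB)"]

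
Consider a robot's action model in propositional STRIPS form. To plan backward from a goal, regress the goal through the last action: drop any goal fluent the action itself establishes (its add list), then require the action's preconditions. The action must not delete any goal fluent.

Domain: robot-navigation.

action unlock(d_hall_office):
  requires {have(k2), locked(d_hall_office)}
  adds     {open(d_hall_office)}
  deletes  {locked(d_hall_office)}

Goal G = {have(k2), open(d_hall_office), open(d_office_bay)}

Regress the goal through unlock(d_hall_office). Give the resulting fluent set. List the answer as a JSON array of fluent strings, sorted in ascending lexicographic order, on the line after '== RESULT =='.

Regress:
  G ∩ del = {}  (empty — regression defined)
  G \ add = {have(k2), open(d_hall_office), open(d_office_bay)} \ {open(d_hall_office)} = {have(k2), open(d_office_bay)}
  ∪ pre   = {have(k2), open(d_office_bay)} ∪ {have(k2), locked(d_hall_office)}
          = {have(k2), locked(d_hall_office), open(d_office_bay)}

== RESULT ==
["have(k2)", "locked(d_hall_office)", "open(d_office_bay)"]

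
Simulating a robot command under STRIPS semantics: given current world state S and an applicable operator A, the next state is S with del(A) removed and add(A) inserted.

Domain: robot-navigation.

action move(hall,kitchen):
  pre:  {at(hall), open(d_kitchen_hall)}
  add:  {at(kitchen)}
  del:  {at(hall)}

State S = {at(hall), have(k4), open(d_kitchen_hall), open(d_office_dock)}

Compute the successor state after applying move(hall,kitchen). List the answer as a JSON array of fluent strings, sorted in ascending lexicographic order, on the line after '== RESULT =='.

Progress:
  pre ⊆ S: {at(hall), open(d_kitchen_hall)} ⊆ S  — applicable
  S \ del = {have(k4), open(d_kitchen_hall), open(d_office_dock)}
  ∪ add   = {at(kitchen), have(k4), open(d_kitchen_hall), open(d_office_dock)}

== RESULT ==
["at(kitchen)", "have(k4)", "open(d_kitchen_hall)", "open(d_office_dock)"]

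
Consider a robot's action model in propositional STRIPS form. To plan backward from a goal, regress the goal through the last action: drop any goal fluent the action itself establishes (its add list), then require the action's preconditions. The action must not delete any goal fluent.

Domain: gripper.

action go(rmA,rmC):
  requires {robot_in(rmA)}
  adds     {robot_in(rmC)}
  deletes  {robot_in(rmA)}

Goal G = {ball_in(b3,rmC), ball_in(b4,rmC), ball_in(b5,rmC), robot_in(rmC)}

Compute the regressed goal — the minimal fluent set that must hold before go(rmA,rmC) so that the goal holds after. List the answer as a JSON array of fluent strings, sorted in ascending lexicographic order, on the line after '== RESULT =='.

Regress:
  G ∩ del = {}  (empty — regression defined)
  G \ add = {ball_in(b3,rmC), ball_in(b4,rmC), ball_in(b5,rmC), robot_in(rmC)} \ {robot_in(rmC)} = {ball_in(b3,rmC), ball_in(b4,rmC), ball_in(b5,rmC)}
  ∪ pre   = {ball_in(b3,rmC), ball_in(b4,rmC), ball_in(b5,rmC)} ∪ {robot_in(rmA)}
          = {ball_in(b3,rmC), ball_in(b4,rmC), ball_in(b5,rmC), robot_in(rmA)}

== RESULT ==
["ball_in(b3,rmC)", "ball_in(b4,rmC)", "ball_in(b5,rmC)", "robot_in(rmA)"]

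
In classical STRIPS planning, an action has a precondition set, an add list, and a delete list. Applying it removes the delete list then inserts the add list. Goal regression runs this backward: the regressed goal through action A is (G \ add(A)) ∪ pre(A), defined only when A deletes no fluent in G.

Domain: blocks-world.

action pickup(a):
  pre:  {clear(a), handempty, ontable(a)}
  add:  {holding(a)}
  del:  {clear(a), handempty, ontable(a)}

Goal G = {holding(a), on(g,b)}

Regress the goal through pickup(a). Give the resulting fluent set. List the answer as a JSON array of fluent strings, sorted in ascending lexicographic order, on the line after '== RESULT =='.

Regress:
  G ∩ del = {}  (empty — regression defined)
  G \ add = {holding(a), on(g,b)} \ {holding(a)} = {on(g,b)}
  ∪ pre   = {on(g,b)} ∪ {clear(a), handempty, ontable(a)}
          = {clear(a), handempty, on(g,b), ontable(a)}

== RESULT ==
["clear(a)", "handempty", "on(g,b)", "ontable(a)"]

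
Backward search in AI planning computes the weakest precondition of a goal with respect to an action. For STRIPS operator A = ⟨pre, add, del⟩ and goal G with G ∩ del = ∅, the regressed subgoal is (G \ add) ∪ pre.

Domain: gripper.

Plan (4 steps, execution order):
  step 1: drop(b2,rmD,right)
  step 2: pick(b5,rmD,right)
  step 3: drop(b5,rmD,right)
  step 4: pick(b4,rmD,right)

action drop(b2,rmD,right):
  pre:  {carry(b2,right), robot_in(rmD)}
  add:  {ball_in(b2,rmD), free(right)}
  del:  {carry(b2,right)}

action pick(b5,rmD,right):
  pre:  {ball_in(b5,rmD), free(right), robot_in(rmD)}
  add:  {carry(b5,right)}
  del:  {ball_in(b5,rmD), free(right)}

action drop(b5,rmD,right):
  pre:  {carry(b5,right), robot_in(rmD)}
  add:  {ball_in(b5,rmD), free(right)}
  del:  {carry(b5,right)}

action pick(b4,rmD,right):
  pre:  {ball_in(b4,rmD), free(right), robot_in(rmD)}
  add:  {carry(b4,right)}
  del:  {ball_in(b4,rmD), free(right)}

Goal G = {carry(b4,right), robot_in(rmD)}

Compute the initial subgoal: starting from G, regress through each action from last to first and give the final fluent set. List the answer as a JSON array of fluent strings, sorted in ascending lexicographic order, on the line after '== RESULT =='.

Work backward from the goal:
  through step 4 (pick(b4,rmD,right)): drop {carry(b4,right)}, keep {robot_in(rmD)}, require {ball_in(b4,rmD), free(right), robot_in(rmD)}
    → {ball_in(b4,rmD), free(right), robot_in(rmD)}
  through step 3 (drop(b5,rmD,right)): drop {free(right)}, keep {ball_in(b4,rmD), robot_in(rmD)}, require {carry(b5,right), robot_in(rmD)}
    → {ball_in(b4,rmD), carry(b5,right), robot_in(rmD)}
  through step 2 (pick(b5,rmD,right)): drop {carry(b5,right)}, keep {ball_in(b4,rmD), robot_in(rmD)}, require {ball_in(b5,rmD), free(right), robot_in(rmD)}
    → {ball_in(b4,rmD), ball_in(b5,rmD), free(right), robot_in(rmD)}
  through step 1 (drop(b2,rmD,right)): drop {free(right)}, keep {ball_in(b4,rmD), ball_in(b5,rmD), robot_in(rmD)}, require {carry(b2,right), robot_in(rmD)}
    → {ball_in(b4,rmD), ball_in(b5,rmD), carry(b2,right), robot_in(rmD)}

== RESULT ==
["ball_in(b4,rmD)", "ball_in(b5,rmD)", "carry(b2,right)", "robot_in(rmD)"]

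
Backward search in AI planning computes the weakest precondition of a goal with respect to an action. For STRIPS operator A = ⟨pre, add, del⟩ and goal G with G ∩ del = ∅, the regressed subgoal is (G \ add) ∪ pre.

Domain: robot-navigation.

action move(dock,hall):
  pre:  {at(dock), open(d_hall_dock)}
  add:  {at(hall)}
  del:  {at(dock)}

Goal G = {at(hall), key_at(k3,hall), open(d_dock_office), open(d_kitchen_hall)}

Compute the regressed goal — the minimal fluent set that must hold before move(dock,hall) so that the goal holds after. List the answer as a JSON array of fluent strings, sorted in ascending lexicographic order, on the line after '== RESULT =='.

Compute (G \ add) ∪ pre:
  G ∩ del = {}  (empty — regression defined)
  G \ add = {at(hall), key_at(k3,hall), open(d_dock_office), open(d_kitchen_hall)} \ {at(hall)} = {key_at(k3,hall), open(d_dock_office), open(d_kitchen_hall)}
  ∪ pre   = {key_at(k3,hall), open(d_dock_office), open(d_kitchen_hall)} ∪ {at(dock), open(d_hall_dock)}
          = {at(dock), key_at(k3,hall), open(d_dock_office), open(d_hall_dock), open(d_kitchen_hall)}

== RESULT ==
["at(dock)", "key_at(k3,hall)", "open(d_dock_office)", "open(d_hall_dock)", "open(d_kitchen_hall)"]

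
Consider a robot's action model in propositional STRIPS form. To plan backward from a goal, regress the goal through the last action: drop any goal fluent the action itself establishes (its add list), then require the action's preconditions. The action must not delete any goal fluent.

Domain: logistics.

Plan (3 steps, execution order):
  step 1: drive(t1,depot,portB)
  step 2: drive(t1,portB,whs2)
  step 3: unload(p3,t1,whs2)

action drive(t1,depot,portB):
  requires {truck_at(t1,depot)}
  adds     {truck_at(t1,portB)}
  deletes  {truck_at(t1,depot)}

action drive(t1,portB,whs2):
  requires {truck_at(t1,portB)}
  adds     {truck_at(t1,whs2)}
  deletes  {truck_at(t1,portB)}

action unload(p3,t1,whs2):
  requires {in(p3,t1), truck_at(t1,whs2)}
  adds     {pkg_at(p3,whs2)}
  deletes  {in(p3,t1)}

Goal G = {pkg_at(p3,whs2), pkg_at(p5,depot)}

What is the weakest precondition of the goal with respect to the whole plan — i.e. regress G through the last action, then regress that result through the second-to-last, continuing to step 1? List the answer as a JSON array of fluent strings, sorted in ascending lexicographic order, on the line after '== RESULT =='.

Regress step by step:
  through step 3 (unload(p3,t1,whs2)): drop {pkg_at(p3,whs2)}, keep {pkg_at(p5,depot)}, require {in(p3,t1), truck_at(t1,whs2)}
    → {in(p3,t1), pkg_at(p5,depot), truck_at(t1,whs2)}
  through step 2 (drive(t1,portB,whs2)): drop {truck_at(t1,whs2)}, keep {in(p3,t1), pkg_at(p5,depot)}, require {truck_at(t1,portB)}
    → {in(p3,t1), pkg_at(p5,depot), truck_at(t1,portB)}
  through step 1 (drive(t1,depot,portB)): drop {truck_at(t1,portB)}, keep {in(p3,t1), pkg_at(p5,depot)}, require {truck_at(t1,depot)}
    → {in(p3,t1), pkg_at(p5,depot), truck_at(t1,depot)}

== RESULT ==
["in(p3,t1)", "pkg_at(p5,depot)", "truck_at(t1,depot)"]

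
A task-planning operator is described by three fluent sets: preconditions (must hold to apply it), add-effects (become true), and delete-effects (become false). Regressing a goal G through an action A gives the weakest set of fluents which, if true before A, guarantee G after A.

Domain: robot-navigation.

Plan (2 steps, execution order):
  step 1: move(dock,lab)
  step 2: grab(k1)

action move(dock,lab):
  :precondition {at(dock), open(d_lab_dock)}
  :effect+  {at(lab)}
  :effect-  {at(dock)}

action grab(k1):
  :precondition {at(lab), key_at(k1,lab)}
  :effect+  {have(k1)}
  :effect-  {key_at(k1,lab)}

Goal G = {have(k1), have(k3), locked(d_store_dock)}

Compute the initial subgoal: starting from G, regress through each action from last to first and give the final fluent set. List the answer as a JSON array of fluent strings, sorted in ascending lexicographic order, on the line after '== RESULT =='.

Regress step by step:
  through step 2 (grab(k1)): drop {have(k1)}, keep {have(k3), locked(d_store_dock)}, require {at(lab), key_at(k1,lab)}
    → {at(lab), have(k3), key_at(k1,lab), locked(d_store_dock)}
  through step 1 (move(dock,lab)): drop {at(lab)}, keep {have(k3), key_at(k1,lab), locked(d_store_dock)}, require {at(dock), open(d_lab_dock)}
    → {at(dock), have(k3), key_at(k1,lab), locked(d_store_dock), open(d_lab_dock)}

== RESULT ==
["at(dock)", "have(k3)", "key_at(k1,lab)", "locked(d_store_dock)", "open(d_lab_dock)"]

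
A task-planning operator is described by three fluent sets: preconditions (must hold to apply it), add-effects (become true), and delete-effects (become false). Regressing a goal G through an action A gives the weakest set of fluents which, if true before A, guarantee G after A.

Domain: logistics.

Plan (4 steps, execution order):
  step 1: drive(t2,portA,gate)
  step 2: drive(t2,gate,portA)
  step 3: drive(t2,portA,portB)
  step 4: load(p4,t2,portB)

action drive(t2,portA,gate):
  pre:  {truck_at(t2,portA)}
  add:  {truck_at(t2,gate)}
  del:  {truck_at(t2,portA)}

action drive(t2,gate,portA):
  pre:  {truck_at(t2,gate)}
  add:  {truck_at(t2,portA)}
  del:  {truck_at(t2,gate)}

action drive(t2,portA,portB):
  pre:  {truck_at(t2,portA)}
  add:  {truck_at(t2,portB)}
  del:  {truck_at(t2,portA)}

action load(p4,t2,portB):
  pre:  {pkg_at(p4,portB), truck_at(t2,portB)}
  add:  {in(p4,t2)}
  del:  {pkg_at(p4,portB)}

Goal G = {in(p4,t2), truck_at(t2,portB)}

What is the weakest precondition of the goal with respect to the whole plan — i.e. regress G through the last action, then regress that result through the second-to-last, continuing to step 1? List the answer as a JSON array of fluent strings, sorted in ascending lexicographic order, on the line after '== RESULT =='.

Work backward from the goal:
  through step 4 (load(p4,t2,portB)): drop {in(p4,t2)}, keep {truck_at(t2,portB)}, require {pkg_at(p4,portB), truck_at(t2,portB)}
    → {pkg_at(p4,portB), truck_at(t2,portB)}
  through step 3 (drive(t2,portA,portB)): drop {truck_at(t2,portB)}, keep {pkg_at(p4,portB)}, require {truck_at(t2,portA)}
    → {pkg_at(p4,portB), truck_at(t2,portA)}
  through step 2 (drive(t2,gate,portA)): drop {truck_at(t2,portA)}, keep {pkg_at(p4,portB)}, require {truck_at(t2,gate)}
    → {pkg_at(p4,portB), truck_at(t2,gate)}
  through step 1 (drive(t2,portA,gate)): drop {truck_at(t2,gate)}, keep {pkg_at(p4,portB)}, require {truck_at(t2,portA)}
    → {pkg_at(p4,portB), truck_at(t2,portA)}

== RESULT ==
["pkg_at(p4,portB)", "truck_at(t2,portA)"]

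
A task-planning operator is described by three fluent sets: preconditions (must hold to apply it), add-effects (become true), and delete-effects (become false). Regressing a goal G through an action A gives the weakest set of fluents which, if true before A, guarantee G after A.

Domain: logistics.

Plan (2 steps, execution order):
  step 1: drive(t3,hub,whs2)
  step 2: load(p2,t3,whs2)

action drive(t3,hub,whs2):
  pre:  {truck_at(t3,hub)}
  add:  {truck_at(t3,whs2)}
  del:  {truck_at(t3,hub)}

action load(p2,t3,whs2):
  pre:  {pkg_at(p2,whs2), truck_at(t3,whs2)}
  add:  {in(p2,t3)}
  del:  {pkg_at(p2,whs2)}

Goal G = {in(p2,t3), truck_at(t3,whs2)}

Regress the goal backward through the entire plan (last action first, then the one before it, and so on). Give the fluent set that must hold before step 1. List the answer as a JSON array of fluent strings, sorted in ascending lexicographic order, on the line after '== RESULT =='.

Regress step by step:
  through step 2 (load(p2,t3,whs2)): drop {in(p2,t3)}, keep {truck_at(t3,whs2)}, require {pkg_at(p2,whs2), truck_at(t3,whs2)}
    → {pkg_at(p2,whs2), truck_at(t3,whs2)}
  through step 1 (drive(t3,hub,whs2)): drop {truck_at(t3,whs2)}, keep {pkg_at(p2,whs2)}, require {truck_at(t3,hub)}
    → {pkg_at(p2,whs2), truck_at(t3,hub)}

== RESULT ==
["pkg_at(p2,whs2)", "truck_at(t3,hub)"]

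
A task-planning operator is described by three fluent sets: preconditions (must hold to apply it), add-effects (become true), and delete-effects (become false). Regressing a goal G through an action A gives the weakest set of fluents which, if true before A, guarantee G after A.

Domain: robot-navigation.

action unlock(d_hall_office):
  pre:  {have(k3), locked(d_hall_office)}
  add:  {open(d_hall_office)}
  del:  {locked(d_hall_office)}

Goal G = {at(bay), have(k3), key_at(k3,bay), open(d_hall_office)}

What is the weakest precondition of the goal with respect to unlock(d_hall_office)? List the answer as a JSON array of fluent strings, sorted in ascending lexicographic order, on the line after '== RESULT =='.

Compute (G \ add) ∪ pre:
  G ∩ del = {}  (empty — regression defined)
  G \ add = {at(bay), have(k3), key_at(k3,bay), open(d_hall_office)} \ {open(d_hall_office)} = {at(bay), have(k3), key_at(k3,bay)}
  ∪ pre   = {at(bay), have(k3), key_at(k3,bay)} ∪ {have(k3), locked(d_hall_office)}
          = {at(bay), have(k3), key_at(k3,bay), locked(d_hall_office)}

== RESULT ==
["at(bay)", "have(k3)", "key_at(k3,bay)", "locked(d_hall_office)"]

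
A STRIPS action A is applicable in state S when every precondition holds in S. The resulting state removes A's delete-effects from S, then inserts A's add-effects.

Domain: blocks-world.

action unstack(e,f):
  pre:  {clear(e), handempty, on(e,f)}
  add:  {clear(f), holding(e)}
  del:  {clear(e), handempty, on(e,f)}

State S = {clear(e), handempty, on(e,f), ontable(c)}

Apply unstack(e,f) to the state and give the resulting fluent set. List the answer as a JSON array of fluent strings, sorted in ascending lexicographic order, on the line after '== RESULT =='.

Progress:
  pre ⊆ S: {clear(e), handempty, on(e,f)} ⊆ S  — applicable
  S \ del = {ontable(c)}
  ∪ add   = {clear(f), holding(e), ontable(c)}

== RESULT ==
["clear(f)", "holding(e)", "ontable(c)"]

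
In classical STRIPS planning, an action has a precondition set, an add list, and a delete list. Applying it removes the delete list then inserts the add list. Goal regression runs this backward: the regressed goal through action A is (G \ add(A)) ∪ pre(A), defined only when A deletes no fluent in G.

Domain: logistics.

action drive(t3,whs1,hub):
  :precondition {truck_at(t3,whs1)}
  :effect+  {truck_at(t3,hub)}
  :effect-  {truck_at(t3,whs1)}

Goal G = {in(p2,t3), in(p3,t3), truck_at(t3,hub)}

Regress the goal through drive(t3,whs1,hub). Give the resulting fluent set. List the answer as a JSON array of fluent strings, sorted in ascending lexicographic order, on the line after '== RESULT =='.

Regress:
  G ∩ del = {}  (empty — regression defined)
  G \ add = {in(p2,t3), in(p3,t3), truck_at(t3,hub)} \ {truck_at(t3,hub)} = {in(p2,t3), in(p3,t3)}
  ∪ pre   = {in(p2,t3), in(p3,t3)} ∪ {truck_at(t3,whs1)}
          = {in(p2,t3), in(p3,t3), truck_at(t3,whs1)}

== RESULT ==
["in(p2,t3)", "in(p3,t3)", "truck_at(t3,whs1)"]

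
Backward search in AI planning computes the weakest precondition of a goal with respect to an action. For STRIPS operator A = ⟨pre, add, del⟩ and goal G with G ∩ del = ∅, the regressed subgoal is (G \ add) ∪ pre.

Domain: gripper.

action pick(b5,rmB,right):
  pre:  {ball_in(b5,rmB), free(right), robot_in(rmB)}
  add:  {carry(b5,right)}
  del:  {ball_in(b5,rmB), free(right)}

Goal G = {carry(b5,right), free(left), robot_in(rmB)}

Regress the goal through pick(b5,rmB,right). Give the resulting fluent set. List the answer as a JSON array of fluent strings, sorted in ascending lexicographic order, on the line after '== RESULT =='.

Regress:
  G ∩ del = {}  (empty — regression defined)
  G \ add = {carry(b5,right), free(left), robot_in(rmB)} \ {carry(b5,right)} = {free(left), robot_in(rmB)}
  ∪ pre   = {free(left), robot_in(rmB)} ∪ {ball_in(b5,rmB), free(right), robot_in(rmB)}
          = {ball_in(b5,rmB), free(left), free(right), robot_in(rmB)}

== RESULT ==
["ball_in(b5,rmB)", "free(left)", "free(right)", "robot_in(rmB)"]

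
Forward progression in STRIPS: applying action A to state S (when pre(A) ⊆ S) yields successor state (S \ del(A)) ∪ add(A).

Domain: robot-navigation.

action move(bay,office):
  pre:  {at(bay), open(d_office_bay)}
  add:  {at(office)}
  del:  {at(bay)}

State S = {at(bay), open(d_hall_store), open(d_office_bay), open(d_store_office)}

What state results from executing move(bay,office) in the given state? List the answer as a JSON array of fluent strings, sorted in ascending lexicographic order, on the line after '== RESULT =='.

Progress:
  pre ⊆ S: {at(bay), open(d_office_bay)} ⊆ S  — applicable
  S \ del = {open(d_hall_store), open(d_office_bay), open(d_store_office)}
  ∪ add   = {at(office), open(d_hall_store), open(d_office_bay), open(d_store_office)}

== RESULT ==
["at(office)", "open(d_hall_store)", "open(d_office_bay)", "open(d_store_office)"]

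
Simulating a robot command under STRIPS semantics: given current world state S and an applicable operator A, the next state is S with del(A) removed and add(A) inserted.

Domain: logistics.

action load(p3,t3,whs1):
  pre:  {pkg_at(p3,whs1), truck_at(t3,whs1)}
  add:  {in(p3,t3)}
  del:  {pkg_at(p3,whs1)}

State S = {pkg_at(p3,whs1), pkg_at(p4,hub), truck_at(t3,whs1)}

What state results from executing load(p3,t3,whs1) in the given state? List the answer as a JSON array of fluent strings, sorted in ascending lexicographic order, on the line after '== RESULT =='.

Compute (S \ del) ∪ add:
  pre ⊆ S: {pkg_at(p3,whs1), truck_at(t3,whs1)} ⊆ S  — applicable
  S \ del = {pkg_at(p4,hub), truck_at(t3,whs1)}
  ∪ add   = {in(p3,t3), pkg_at(p4,hub), truck_at(t3,whs1)}

== RESULT ==
["in(p3,t3)", "pkg_at(p4,hub)", "truck_at(t3,whs1)"]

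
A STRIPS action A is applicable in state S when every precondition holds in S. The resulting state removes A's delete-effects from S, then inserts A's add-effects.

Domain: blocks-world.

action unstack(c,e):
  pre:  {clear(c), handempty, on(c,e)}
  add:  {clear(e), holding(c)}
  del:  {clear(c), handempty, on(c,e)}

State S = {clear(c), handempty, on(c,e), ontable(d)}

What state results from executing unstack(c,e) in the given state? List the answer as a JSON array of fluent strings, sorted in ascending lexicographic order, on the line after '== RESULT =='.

Progress:
  pre ⊆ S: {clear(c), handempty, on(c,e)} ⊆ S  — applicable
  S \ del = {ontable(d)}
  ∪ add   = {clear(e), holding(c), ontable(d)}

== RESULT ==
["clear(e)", "holding(c)", "ontable(d)"]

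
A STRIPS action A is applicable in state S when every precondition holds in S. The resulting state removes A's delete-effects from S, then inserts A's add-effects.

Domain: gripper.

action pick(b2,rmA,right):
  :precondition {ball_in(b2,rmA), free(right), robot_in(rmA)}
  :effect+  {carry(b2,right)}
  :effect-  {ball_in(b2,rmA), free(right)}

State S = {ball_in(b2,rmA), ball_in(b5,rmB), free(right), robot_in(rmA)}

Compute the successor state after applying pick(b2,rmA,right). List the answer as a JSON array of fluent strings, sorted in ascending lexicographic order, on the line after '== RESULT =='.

Progress:
  pre ⊆ S: {ball_in(b2,rmA), free(right), robot_in(rmA)} ⊆ S  — applicable
  S \ del = {ball_in(b5,rmB), robot_in(rmA)}
  ∪ add   = {ball_in(b5,rmB), carry(b2,right), robot_in(rmA)}

== RESULT ==
["ball_in(b5,rmB)", "carry(b2,right)", "robot_in(rmA)"]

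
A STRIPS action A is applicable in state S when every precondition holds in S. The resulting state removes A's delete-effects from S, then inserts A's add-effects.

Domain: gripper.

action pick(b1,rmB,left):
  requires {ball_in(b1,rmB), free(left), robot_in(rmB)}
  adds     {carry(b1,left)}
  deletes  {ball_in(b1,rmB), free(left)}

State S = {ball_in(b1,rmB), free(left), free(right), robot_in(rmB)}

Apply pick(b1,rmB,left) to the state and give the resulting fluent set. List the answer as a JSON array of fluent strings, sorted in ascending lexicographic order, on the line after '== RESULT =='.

Compute (S \ del) ∪ add:
  pre ⊆ S: {ball_in(b1,rmB), free(left), robot_in(rmB)} ⊆ S  — applicable
  S \ del = {free(right), robot_in(rmB)}
  ∪ add   = {carry(b1,left), free(right), robot_in(rmB)}

== RESULT ==
["carry(b1,left)", "free(right)", "robot_in(rmB)"]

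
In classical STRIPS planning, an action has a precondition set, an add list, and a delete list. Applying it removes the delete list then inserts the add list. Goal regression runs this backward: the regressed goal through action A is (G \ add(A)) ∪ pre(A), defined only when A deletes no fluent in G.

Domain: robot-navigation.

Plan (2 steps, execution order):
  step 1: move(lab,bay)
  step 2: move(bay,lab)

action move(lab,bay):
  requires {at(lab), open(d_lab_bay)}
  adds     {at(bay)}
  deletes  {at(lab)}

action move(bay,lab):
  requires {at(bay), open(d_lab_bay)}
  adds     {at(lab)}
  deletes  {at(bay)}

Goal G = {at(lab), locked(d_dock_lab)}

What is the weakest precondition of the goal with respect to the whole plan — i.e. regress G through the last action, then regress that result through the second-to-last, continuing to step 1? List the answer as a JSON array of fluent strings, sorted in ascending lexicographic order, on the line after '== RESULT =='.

Regress step by step:
  through step 2 (move(bay,lab)): drop {at(lab)}, keep {locked(d_dock_lab)}, require {at(bay), open(d_lab_bay)}
    → {at(bay), locked(d_dock_lab), open(d_lab_bay)}
  through step 1 (move(lab,bay)): drop {at(bay)}, keep {locked(d_dock_lab), open(d_lab_bay)}, require {at(lab), open(d_lab_bay)}
    → {at(lab), locked(d_dock_lab), open(d_lab_bay)}

== RESULT ==
["at(lab)", "locked(d_dock_lab)", "open(d_lab_bay)"]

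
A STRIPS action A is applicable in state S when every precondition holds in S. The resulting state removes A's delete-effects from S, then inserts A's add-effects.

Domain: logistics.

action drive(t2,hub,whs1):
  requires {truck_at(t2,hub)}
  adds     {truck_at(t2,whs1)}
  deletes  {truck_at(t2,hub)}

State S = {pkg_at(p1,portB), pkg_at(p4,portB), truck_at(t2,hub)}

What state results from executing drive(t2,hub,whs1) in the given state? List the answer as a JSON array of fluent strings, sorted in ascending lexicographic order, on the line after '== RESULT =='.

Progress:
  pre ⊆ S: {truck_at(t2,hub)} ⊆ S  — applicable
  S \ del = {pkg_at(p1,portB), pkg_at(p4,portB)}
  ∪ add   = {pkg_at(p1,portB), pkg_at(p4,portB), truck_at(t2,whs1)}

== RESULT ==
["pkg_at(p1,portB)", "pkg_at(p4,portB)", "truck_at(t2,whs1)"]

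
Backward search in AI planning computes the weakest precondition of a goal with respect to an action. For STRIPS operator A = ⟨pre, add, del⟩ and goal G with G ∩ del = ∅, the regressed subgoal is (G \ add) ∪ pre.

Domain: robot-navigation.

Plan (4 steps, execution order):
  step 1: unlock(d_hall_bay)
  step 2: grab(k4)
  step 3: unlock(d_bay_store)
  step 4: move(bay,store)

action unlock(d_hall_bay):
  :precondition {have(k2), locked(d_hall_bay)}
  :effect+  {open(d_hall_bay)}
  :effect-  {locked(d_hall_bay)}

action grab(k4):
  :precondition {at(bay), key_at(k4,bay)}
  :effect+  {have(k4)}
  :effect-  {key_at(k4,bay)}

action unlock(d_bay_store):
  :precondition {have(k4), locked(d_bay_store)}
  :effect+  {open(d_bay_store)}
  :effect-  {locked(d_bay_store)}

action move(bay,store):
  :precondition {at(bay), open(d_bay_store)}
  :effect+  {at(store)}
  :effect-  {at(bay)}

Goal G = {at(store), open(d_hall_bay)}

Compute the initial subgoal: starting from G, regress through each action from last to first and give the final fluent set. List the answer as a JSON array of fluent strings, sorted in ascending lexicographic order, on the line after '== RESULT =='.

Work backward from the goal:
  through step 4 (move(bay,store)): drop {at(store)}, keep {open(d_hall_bay)}, require {at(bay), open(d_bay_store)}
    → {at(bay), open(d_bay_store), open(d_hall_bay)}
  through step 3 (unlock(d_bay_store)): drop {open(d_bay_store)}, keep {at(bay), open(d_hall_bay)}, require {have(k4), locked(d_bay_store)}
    → {at(bay), have(k4), locked(d_bay_store), open(d_hall_bay)}
  through step 2 (grab(k4)): drop {have(k4)}, keep {at(bay), locked(d_bay_store), open(d_hall_bay)}, require {at(bay), key_at(k4,bay)}
    → {at(bay), key_at(k4,bay), locked(d_bay_store), open(d_hall_bay)}
  through step 1 (unlock(d_hall_bay)): drop {open(d_hall_bay)}, keep {at(bay), key_at(k4,bay), locked(d_bay_store)}, require {have(k2), locked(d_hall_bay)}
    → {at(bay), have(k2), key_at(k4,bay), locked(d_bay_store), locked(d_hall_bay)}

== RESULT ==
["at(bay)", "have(k2)", "key_at(k4,bay)", "locked(d_bay_store)", "locked(d_hall_bay)"]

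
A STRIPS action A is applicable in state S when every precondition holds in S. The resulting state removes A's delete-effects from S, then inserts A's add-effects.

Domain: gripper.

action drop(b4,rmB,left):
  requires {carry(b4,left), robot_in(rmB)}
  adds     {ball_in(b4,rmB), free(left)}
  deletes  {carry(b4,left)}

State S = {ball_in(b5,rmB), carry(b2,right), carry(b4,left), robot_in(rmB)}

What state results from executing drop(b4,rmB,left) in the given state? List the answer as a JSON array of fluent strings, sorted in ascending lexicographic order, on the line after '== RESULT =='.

Compute (S \ del) ∪ add:
  pre ⊆ S: {carry(b4,left), robot_in(rmB)} ⊆ S  — applicable
  S \ del = {ball_in(b5,rmB), carry(b2,right), robot_in(rmB)}
  ∪ add   = {ball_in(b4,rmB), ball_in(b5,rmB), carry(b2,right), free(left), robot_in(rmB)}

== RESULT ==
["ball_in(b4,rmB)", "ball_in(b5,rmB)", "carry(b2,right)", "free(left)", "robot_in(rmB)"]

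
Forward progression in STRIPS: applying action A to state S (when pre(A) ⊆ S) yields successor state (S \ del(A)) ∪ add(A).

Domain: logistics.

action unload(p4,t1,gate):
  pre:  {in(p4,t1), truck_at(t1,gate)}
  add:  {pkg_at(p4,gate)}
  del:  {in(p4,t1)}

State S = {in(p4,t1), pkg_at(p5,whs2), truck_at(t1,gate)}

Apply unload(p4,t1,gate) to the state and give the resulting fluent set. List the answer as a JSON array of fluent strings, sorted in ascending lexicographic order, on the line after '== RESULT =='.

Progress:
  pre ⊆ S: {in(p4,t1), truck_at(t1,gate)} ⊆ S  — applicable
  S \ del = {pkg_at(p5,whs2), truck_at(t1,gate)}
  ∪ add   = {pkg_at(p4,gate), pkg_at(p5,whs2), truck_at(t1,gate)}

== RESULT ==
["pkg_at(p4,gate)", "pkg_at(p5,whs2)", "truck_at(t1,gate)"]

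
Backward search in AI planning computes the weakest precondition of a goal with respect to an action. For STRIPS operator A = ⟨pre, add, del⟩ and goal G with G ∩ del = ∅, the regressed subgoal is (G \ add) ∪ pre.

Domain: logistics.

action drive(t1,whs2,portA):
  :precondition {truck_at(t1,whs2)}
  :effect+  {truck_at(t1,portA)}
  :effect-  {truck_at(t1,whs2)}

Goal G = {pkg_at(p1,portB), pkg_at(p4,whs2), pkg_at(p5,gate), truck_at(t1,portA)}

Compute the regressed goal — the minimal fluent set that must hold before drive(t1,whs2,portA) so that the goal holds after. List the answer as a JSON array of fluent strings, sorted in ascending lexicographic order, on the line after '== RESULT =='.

Compute (G \ add) ∪ pre:
  G ∩ del = {}  (empty — regression defined)
  G \ add = {pkg_at(p1,portB), pkg_at(p4,whs2), pkg_at(p5,gate), truck_at(t1,portA)} \ {truck_at(t1,portA)} = {pkg_at(p1,portB), pkg_at(p4,whs2), pkg_at(p5,gate)}
  ∪ pre   = {pkg_at(p1,portB), pkg_at(p4,whs2), pkg_at(p5,gate)} ∪ {truck_at(t1,whs2)}
          = {pkg_at(p1,portB), pkg_at(p4,whs2), pkg_at(p5,gate), truck_at(t1,whs2)}

== RESULT ==
["pkg_at(p1,portB)", "pkg_at(p4,whs2)", "pkg_at(p5,gate)", "truck_at(t1,whs2)"]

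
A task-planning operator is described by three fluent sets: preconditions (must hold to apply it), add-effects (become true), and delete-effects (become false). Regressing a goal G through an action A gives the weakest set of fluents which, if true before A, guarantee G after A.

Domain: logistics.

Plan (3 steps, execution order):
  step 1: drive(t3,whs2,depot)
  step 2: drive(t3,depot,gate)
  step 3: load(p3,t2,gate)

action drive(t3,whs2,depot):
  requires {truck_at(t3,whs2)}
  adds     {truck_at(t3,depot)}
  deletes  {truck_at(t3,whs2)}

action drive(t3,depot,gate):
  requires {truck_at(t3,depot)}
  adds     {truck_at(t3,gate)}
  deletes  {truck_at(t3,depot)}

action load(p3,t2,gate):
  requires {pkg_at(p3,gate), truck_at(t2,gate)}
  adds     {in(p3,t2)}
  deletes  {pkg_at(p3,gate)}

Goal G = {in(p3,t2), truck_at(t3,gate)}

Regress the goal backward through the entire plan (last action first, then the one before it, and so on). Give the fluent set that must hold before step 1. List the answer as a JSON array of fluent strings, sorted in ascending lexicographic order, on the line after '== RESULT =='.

Regress step by step:
  through step 3 (load(p3,t2,gate)): drop {in(p3,t2)}, keep {truck_at(t3,gate)}, require {pkg_at(p3,gate), truck_at(t2,gate)}
    → {pkg_at(p3,gate), truck_at(t2,gate), truck_at(t3,gate)}
  through step 2 (drive(t3,depot,gate)): drop {truck_at(t3,gate)}, keep {pkg_at(p3,gate), truck_at(t2,gate)}, require {truck_at(t3,depot)}
    → {pkg_at(p3,gate), truck_at(t2,gate), truck_at(t3,depot)}
  through step 1 (drive(t3,whs2,depot)): drop {truck_at(t3,depot)}, keep {pkg_at(p3,gate), truck_at(t2,gate)}, require {truck_at(t3,whs2)}
    → {pkg_at(p3,gate), truck_at(t2,gate), truck_at(t3,whs2)}

== RESULT ==
["pkg_at(p3,gate)", "truck_at(t2,gate)", "truck_at(t3,whs2)"]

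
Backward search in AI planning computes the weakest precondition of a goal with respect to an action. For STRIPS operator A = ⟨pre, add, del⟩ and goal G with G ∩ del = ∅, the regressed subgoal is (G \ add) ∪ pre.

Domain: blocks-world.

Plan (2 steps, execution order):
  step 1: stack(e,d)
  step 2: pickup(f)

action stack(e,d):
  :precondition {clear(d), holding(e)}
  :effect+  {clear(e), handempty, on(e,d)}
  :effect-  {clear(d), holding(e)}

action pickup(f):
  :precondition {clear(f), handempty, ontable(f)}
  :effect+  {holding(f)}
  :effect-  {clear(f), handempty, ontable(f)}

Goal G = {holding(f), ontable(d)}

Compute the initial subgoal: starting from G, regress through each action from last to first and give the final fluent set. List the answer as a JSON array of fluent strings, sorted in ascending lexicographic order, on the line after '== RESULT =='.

Work backward from the goal:
  through step 2 (pickup(f)): drop {holding(f)}, keep {ontable(d)}, require {clear(f), handempty, ontable(f)}
    → {clear(f), handempty, ontable(d), ontable(f)}
  through step 1 (stack(e,d)): drop {handempty}, keep {clear(f), ontable(d), ontable(f)}, require {clear(d), holding(e)}
    → {clear(d), clear(f), holding(e), ontable(d), ontable(f)}

== RESULT ==
["clear(d)", "clear(f)", "holding(e)", "ontable(d)", "ontable(f)"]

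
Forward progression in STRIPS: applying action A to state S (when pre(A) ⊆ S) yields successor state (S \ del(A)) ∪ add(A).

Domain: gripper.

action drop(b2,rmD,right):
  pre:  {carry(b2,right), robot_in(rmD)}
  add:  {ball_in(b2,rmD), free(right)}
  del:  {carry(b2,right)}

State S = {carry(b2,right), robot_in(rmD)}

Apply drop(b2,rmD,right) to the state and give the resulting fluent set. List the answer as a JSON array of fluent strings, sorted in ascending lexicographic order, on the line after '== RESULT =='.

Compute (S \ del) ∪ add:
  pre ⊆ S: {carry(b2,right), robot_in(rmD)} ⊆ S  — applicable
  S \ del = {robot_in(rmD)}
  ∪ add   = {ball_in(b2,rmD), free(right), robot_in(rmD)}

== RESULT ==
["ball_in(b2,rmD)", "free(right)", "robot_in(rmD)"]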